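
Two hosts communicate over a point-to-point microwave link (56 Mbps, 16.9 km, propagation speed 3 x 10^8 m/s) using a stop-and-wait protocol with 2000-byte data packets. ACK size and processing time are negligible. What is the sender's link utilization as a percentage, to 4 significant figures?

t_tx = L/R = 16000/56000000 = 0.000285714 s.
t_prop = 16900/300000000 = 5.63333e-05 s; RTT = 0.000112667 s.
Cycle = t_tx + RTT = 0.000398381 s.
Utilization = t_tx / cycle = 0.000285714/0.000398381 = 71.72 %.

71.72 %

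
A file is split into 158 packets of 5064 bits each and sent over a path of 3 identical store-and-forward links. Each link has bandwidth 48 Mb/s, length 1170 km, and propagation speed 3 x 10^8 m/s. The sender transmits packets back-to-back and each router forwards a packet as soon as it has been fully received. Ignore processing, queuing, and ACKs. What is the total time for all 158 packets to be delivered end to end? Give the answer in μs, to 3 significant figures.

28600 μs

Per-hop transmission t_tx = L/R = 5064/48000000 = 105.5 μs.
Per-hop propagation t_prop = 1170000/300000000 = 3900 μs.
Pipeline fill: first packet needs 3·t_tx to clear all hops; remaining 157 packets each add one t_tx.
Total = (3+158-1)·t_tx + 3·t_prop = 160·105.5 + 3·3900 = 28600 μs.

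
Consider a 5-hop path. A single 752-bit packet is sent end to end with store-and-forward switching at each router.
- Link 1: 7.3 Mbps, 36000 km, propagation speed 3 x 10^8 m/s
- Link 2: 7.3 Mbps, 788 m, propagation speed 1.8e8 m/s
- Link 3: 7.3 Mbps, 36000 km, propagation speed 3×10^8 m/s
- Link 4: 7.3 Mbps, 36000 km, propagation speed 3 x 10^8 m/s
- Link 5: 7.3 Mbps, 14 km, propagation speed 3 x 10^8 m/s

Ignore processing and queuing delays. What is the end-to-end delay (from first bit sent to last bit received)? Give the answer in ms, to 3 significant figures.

361 ms

Transmission delay per hop = L/R = 752/7300000 = 0.103014 ms; 5 hops → 0.515068 ms.
Propagation delays (d/s per hop): 120, 0.00437778, 120, 120, 0.0466667 ms; sum = 360.051 ms.
End-to-end = 361 ms.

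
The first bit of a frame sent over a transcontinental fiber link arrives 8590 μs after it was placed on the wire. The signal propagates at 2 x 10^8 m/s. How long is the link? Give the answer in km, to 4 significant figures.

1718 km

d = s × t_prop = 200000000 × 0.00859 = 1718 km.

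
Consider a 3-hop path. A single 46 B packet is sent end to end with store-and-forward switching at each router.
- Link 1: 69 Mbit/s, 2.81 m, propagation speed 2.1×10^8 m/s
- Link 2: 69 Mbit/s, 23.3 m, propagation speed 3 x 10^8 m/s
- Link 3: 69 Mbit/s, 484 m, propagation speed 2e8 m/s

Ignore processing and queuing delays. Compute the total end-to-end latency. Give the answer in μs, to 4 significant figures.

18.51 μs

L = 46 × 8 = 368 bits.
Transmission delay per hop = L/R = 368/69000000 = 5.33333 μs; 3 hops → 16 μs.
Propagation delays (d/s per hop): 0.013381, 0.0776667, 2.42 μs; sum = 2.51105 μs.
End-to-end = 18.51 μs.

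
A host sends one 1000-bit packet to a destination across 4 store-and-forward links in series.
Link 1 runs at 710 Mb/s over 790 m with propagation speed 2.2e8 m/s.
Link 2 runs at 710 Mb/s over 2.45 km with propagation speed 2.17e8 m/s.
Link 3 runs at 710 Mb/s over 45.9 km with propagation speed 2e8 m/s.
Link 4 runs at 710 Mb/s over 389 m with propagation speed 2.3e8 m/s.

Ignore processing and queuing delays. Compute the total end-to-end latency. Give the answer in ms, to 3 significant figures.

Transmission delay per hop = L/R = 1000/710000000 = 0.00140845 ms; 4 hops → 0.0056338 ms.
Propagation delays (d/s per hop): 0.00359091, 0.0112903, 0.2295, 0.0016913 ms; sum = 0.246073 ms.
End-to-end = 0.252 ms.

0.252 ms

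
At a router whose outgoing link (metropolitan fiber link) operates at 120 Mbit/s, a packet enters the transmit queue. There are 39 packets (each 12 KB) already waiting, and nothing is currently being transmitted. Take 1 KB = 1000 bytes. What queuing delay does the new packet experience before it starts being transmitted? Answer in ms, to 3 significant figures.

31.2 ms

Each queued packet: L/R = 96000/120000000 = 0.8 ms.
39 queued → 31.2 ms.
Queuing delay = 31.2 ms.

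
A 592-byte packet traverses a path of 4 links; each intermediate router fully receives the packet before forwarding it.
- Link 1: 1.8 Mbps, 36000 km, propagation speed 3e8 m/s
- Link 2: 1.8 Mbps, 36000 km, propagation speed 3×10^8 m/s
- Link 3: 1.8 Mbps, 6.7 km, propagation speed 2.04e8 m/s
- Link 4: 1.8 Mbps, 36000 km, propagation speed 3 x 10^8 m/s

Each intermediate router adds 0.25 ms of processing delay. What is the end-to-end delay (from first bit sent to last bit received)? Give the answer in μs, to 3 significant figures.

L = 592 × 8 = 4736 bits.
Transmission delay per hop = L/R = 4736/1800000 = 2631.11 μs; 4 hops → 10524.4 μs.
Propagation delays (d/s per hop): 120000, 120000, 32.8431, 120000 μs; sum = 360033 μs.
Processing at 3 router(s): 3 × 0.25 ms = 750 μs.
End-to-end = 371000 μs.

371000 μs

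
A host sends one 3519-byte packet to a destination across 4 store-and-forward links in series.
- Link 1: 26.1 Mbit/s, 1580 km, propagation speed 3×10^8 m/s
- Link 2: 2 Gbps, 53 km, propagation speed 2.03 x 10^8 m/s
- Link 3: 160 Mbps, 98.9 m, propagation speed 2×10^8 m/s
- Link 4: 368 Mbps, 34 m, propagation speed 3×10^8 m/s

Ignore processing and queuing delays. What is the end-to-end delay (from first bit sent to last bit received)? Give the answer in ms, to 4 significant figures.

6.874 ms

L = 3519 × 8 = 28152 bits.
Transmission delays (L/R per hop): 1.07862, 0.014076, 0.17595, 0.0765 ms; sum = 1.34515 ms.
Propagation delays (d/s per hop): 5.26667, 0.261084, 0.0004945, 0.000113333 ms; sum = 5.52836 ms.
End-to-end = 6.874 ms.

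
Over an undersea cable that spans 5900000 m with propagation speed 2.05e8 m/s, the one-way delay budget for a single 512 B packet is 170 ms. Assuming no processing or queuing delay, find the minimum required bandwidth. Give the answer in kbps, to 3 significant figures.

L = 4096 bits.
Propagation delay = 5900000 / 2.05e+08 = 28.7805 ms.
Transmission budget = 170 − 28.7805 = 141.22 ms.
R ≥ L / t_tx = 4096 bits / 0.14122 s = 29.0 kbps.

29.0 kbps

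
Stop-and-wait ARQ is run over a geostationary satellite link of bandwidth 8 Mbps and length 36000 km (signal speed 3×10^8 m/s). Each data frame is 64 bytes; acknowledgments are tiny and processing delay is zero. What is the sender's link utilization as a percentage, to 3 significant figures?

0.0267 %

t_tx = L/R = 512/8000000 = 6.4e-05 s.
t_prop = 36000000/300000000 = 0.12 s; RTT = 0.24 s.
Cycle = t_tx + RTT = 0.240064 s.
Utilization = t_tx / cycle = 6.4e-05/0.240064 = 0.0267 %.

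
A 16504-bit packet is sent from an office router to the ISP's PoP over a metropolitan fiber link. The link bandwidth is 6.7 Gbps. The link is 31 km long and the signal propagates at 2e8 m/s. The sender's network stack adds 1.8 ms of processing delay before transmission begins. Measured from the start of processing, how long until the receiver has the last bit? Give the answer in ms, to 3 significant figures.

1.96 ms

Transmission delay = L/R = 16504 / 6700000000 = 0.00246328 ms.
Propagation delay = d/s = 31000 m / 200000000 m/s = 0.155 ms.
Plus processing delay 1.8 ms = 1.8 ms.
Total = 1.96 ms.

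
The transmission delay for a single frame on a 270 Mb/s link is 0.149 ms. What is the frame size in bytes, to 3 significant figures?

L = R × t_tx = 270000000 b/s × 0.000149 s = 40230 bits.
In bytes: 40230 / 8 = 5030 bytes.

5030 bytes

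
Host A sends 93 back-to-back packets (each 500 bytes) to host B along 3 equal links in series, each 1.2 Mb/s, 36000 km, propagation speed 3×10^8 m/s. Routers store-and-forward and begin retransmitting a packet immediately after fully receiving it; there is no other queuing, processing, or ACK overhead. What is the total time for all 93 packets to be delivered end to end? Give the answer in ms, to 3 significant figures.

677 ms

Per-hop transmission t_tx = L/R = 4000/1200000 = 3.33333 ms.
Per-hop propagation t_prop = 36000000/300000000 = 120 ms.
Pipeline fill: first packet needs 3·t_tx to clear all hops; remaining 92 packets each add one t_tx.
Total = (3+93-1)·t_tx + 3·t_prop = 95·3.33333 + 3·120 = 677 ms.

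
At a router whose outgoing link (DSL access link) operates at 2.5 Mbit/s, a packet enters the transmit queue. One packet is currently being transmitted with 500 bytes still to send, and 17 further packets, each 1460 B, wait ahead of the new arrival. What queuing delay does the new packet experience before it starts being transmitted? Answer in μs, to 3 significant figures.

Each queued packet: L/R = 11680/2500000 = 4672 μs.
17 queued → 79424 μs.
Plus remaining 4000 bits of current packet: 1600 μs.
Queuing delay = 81000 μs.

81000 μs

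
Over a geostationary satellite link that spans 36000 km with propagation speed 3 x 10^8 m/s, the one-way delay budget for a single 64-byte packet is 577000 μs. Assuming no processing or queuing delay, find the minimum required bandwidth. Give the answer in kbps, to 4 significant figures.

L = 512 bits.
Propagation delay = 36000000 / 300000000 = 120000 μs.
Transmission budget = 577000 − 120000 = 457000 μs.
R ≥ L / t_tx = 512 bits / 0.457 s = 1.120 kbps.

1.120 kbps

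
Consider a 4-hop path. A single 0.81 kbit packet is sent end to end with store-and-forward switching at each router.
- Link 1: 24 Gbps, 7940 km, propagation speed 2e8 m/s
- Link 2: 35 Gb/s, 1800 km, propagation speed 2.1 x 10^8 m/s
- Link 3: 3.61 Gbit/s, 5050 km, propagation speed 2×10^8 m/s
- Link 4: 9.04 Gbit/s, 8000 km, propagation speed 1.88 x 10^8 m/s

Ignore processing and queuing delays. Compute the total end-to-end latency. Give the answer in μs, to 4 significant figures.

116100 μs

L = 810 bits.
Transmission delays (L/R per hop): 0.03375, 0.0231429, 0.224377, 0.0896018 μs; sum = 0.370871 μs.
Propagation delays (d/s per hop): 39700, 8571.43, 25250, 42553.2 μs; sum = 116075 μs.
End-to-end = 116100 μs.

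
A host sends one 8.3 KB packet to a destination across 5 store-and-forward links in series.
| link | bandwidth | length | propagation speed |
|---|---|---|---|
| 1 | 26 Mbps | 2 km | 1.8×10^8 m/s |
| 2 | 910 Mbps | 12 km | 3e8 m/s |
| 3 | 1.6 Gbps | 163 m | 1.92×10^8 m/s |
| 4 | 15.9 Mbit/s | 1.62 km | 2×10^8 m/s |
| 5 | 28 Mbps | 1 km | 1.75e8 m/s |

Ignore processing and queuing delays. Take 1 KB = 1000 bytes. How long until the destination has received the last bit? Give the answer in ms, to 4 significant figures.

L = 66400 bits.
Transmission delays (L/R per hop): 2.55385, 0.072967, 0.0415, 4.1761, 2.37143 ms; sum = 9.21584 ms.
Propagation delays (d/s per hop): 0.0111111, 0.04, 0.000848958, 0.0081, 0.00571429 ms; sum = 0.0657744 ms.
End-to-end = 9.282 ms.

9.282 ms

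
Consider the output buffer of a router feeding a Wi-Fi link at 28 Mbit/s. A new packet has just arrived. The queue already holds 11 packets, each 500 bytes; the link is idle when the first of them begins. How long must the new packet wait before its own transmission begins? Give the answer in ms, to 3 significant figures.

1.57 ms

Each queued packet: L/R = 4000/28000000 = 0.142857 ms.
11 queued → 1.57143 ms.
Queuing delay = 1.57 ms.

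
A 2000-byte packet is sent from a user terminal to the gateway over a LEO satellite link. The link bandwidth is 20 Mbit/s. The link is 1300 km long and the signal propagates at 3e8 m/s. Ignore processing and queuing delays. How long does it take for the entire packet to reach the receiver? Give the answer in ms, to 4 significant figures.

5.133 ms

L = 2000 × 8 = 16000 bits.
Transmission delay = L/R = 16000 / 20000000 = 0.8 ms.
Propagation delay = d/s = 1300000 m / 300000000 m/s = 4.33333 ms.
Total = 5.133 ms.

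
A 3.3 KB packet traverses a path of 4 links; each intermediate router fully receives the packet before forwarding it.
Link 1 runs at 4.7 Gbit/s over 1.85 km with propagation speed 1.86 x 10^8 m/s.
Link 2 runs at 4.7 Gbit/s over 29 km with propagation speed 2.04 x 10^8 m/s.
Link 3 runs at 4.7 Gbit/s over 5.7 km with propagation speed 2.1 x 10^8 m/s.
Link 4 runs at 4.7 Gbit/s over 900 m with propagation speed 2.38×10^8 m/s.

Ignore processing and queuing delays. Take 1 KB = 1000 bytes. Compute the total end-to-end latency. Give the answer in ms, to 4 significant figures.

0.2055 ms

L = 26400 bits.
Transmission delay per hop = L/R = 26400/4700000000 = 0.00561702 ms; 4 hops → 0.0224681 ms.
Propagation delays (d/s per hop): 0.00994624, 0.142157, 0.0271429, 0.00378151 ms; sum = 0.183027 ms.
End-to-end = 0.2055 ms.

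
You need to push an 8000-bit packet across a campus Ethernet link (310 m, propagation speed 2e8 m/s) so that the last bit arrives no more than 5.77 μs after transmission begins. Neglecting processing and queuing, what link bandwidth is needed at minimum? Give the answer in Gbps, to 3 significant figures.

1.90 Gbps

Propagation delay = 310 / 200000000 = 1.55 μs.
Transmission budget = 5.77 − 1.55 = 4.22 μs.
R ≥ L / t_tx = 8000 bits / 4.22e-06 s = 1.90 Gbps.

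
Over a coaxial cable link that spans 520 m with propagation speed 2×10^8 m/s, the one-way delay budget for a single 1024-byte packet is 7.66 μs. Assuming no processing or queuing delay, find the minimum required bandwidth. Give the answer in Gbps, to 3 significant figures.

L = 8192 bits.
Propagation delay = 520 / 200000000 = 2.6 μs.
Transmission budget = 7.66 − 2.6 = 5.06 μs.
R ≥ L / t_tx = 8192 bits / 5.06e-06 s = 1.62 Gbps.

1.62 Gbps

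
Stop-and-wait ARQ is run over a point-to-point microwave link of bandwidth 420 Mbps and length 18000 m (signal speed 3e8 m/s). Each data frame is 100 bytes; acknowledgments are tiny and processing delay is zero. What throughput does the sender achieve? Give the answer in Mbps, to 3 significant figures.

t_tx = L/R = 800/420000000 = 1.90476e-06 s.
t_prop = 18000/300000000 = 6e-05 s; RTT = 0.00012 s.
Cycle = t_tx + RTT = 0.000121905 s.
Throughput = L / cycle = 800 / 0.000121905 = 6.56 Mbps.

6.56 Mbps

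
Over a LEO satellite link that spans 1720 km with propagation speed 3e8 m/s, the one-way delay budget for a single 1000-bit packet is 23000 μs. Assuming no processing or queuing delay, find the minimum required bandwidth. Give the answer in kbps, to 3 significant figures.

57.9 kbps

Propagation delay = 1720000 / 300000000 = 5733.33 μs.
Transmission budget = 23000 − 5733.33 = 17266.7 μs.
R ≥ L / t_tx = 1000 bits / 0.0172667 s = 57.9 kbps.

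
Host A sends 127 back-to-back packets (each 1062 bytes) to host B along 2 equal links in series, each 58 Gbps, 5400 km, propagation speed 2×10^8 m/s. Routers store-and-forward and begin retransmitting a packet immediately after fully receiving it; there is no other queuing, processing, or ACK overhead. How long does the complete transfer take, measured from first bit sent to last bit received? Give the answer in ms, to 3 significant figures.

Per-hop transmission t_tx = L/R = 8496/58000000000 = 0.000146483 ms.
Per-hop propagation t_prop = 5400000/200000000 = 27 ms.
Pipeline fill: first packet needs 2·t_tx to clear all hops; remaining 126 packets each add one t_tx.
Total = (2+127-1)·t_tx + 2·t_prop = 128·0.000146483 + 2·27 = 54.0 ms.

54.0 ms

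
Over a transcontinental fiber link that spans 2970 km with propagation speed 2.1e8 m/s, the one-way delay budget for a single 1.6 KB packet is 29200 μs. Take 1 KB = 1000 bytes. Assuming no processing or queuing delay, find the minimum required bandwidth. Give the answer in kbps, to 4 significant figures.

L = 12800 bits.
Propagation delay = 2970000 / 210000000 = 14142.9 μs.
Transmission budget = 29200 − 14142.9 = 15057.1 μs.
R ≥ L / t_tx = 12800 bits / 0.0150571 s = 850.1 kbps.

850.1 kbps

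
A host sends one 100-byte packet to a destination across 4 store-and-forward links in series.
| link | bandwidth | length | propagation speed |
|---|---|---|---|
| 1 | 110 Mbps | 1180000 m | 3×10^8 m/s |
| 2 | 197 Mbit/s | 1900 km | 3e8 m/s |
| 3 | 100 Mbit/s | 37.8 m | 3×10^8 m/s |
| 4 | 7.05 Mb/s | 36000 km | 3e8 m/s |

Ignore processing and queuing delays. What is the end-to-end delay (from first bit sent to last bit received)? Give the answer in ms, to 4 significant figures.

130.4 ms

L = 100 × 8 = 800 bits.
Transmission delays (L/R per hop): 0.00727273, 0.00406091, 0.008, 0.113475 ms; sum = 0.132809 ms.
Propagation delays (d/s per hop): 3.93333, 6.33333, 0.000126, 120 ms; sum = 130.267 ms.
End-to-end = 130.4 ms.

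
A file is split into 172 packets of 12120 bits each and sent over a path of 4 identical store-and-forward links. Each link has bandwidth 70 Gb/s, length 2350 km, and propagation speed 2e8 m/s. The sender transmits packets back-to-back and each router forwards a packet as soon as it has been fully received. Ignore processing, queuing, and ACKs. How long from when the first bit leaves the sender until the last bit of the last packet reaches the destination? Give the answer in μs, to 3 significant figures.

47000 μs

Per-hop transmission t_tx = L/R = 12120/70000000000 = 0.173143 μs.
Per-hop propagation t_prop = 2350000/200000000 = 11750 μs.
Pipeline fill: first packet needs 4·t_tx to clear all hops; remaining 171 packets each add one t_tx.
Total = (4+172-1)·t_tx + 4·t_prop = 175·0.173143 + 4·11750 = 47000 μs.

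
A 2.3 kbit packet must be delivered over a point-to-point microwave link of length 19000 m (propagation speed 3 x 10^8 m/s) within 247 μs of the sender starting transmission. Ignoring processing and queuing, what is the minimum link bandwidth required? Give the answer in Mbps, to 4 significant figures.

12.52 Mbps

Propagation delay = 19000 / 300000000 = 63.3333 μs.
Transmission budget = 247 − 63.3333 = 183.667 μs.
R ≥ L / t_tx = 2300 bits / 0.000183667 s = 12.52 Mbps.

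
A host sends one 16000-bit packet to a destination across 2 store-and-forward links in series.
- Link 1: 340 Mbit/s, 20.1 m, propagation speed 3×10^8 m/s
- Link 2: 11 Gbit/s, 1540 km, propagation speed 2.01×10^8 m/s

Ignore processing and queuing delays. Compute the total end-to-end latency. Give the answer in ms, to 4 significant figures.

Transmission delays (L/R per hop): 0.0470588, 0.00145455 ms; sum = 0.0485134 ms.
Propagation delays (d/s per hop): 6.7e-05, 7.66169 ms; sum = 7.66176 ms.
End-to-end = 7.710 ms.

7.710 ms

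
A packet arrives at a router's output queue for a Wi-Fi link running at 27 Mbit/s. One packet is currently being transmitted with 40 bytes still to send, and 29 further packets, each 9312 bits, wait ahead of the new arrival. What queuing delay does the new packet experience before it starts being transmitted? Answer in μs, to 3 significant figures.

10000 μs

Each queued packet: L/R = 9312/27000000 = 344.889 μs.
29 queued → 10001.8 μs.
Plus remaining 320 bits of current packet: 11.8519 μs.
Queuing delay = 10000 μs.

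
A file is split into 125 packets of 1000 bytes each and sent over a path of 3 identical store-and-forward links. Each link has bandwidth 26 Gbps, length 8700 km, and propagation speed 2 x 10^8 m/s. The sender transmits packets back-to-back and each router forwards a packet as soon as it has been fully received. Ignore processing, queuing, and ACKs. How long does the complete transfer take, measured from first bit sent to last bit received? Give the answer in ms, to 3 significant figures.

131 ms

Per-hop transmission t_tx = L/R = 8000/26000000000 = 0.000307692 ms.
Per-hop propagation t_prop = 8700000/200000000 = 43.5 ms.
Pipeline fill: first packet needs 3·t_tx to clear all hops; remaining 124 packets each add one t_tx.
Total = (3+125-1)·t_tx + 3·t_prop = 127·0.000307692 + 3·43.5 = 131 ms.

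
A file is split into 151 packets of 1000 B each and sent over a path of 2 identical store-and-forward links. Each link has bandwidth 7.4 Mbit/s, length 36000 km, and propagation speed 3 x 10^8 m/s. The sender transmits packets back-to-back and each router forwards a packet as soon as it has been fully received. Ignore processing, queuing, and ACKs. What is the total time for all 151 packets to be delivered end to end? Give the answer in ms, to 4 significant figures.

Per-hop transmission t_tx = L/R = 8000/7400000 = 1.08108 ms.
Per-hop propagation t_prop = 36000000/300000000 = 120 ms.
Pipeline fill: first packet needs 2·t_tx to clear all hops; remaining 150 packets each add one t_tx.
Total = (2+151-1)·t_tx + 2·t_prop = 152·1.08108 + 2·120 = 404.3 ms.

404.3 ms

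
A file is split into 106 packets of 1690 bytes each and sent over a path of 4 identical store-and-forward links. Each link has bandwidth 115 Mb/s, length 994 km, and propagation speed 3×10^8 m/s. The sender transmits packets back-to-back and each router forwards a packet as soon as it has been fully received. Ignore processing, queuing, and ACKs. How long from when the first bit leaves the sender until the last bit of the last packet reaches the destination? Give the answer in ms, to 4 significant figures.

26.07 ms

Per-hop transmission t_tx = L/R = 13520/115000000 = 0.117565 ms.
Per-hop propagation t_prop = 994000/300000000 = 3.31333 ms.
Pipeline fill: first packet needs 4·t_tx to clear all hops; remaining 105 packets each add one t_tx.
Total = (4+106-1)·t_tx + 4·t_prop = 109·0.117565 + 4·3.31333 = 26.07 ms.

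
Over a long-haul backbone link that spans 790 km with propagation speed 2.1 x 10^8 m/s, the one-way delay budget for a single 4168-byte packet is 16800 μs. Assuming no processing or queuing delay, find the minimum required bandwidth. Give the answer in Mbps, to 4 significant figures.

L = 33344 bits.
Propagation delay = 790000 / 210000000 = 3761.9 μs.
Transmission budget = 16800 − 3761.9 = 13038.1 μs.
R ≥ L / t_tx = 33344 bits / 0.0130381 s = 2.557 Mbps.

2.557 Mbps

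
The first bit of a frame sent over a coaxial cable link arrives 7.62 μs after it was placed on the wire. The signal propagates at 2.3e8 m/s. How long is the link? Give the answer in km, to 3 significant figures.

1.75 km

d = s × t_prop = 2.3e+08 × 7.62e-06 = 1.75 km.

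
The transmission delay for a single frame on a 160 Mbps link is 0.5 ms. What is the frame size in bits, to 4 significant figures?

80000 bits

L = R × t_tx = 160000000 b/s × 0.0005 s = 80000 bits.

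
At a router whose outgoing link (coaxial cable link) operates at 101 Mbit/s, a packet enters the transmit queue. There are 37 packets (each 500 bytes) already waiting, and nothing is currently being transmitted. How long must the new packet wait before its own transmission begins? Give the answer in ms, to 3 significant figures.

1.47 ms

Each queued packet: L/R = 4000/101000000 = 0.039604 ms.
37 queued → 1.46535 ms.
Queuing delay = 1.47 ms.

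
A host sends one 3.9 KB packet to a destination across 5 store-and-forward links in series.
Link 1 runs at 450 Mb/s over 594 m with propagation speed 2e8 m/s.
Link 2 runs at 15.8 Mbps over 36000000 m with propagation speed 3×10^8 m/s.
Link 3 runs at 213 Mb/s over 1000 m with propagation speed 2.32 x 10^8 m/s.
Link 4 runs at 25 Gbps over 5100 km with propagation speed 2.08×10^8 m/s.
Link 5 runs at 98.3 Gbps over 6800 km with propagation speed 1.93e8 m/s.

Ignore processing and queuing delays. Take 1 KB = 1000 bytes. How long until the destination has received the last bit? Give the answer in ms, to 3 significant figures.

L = 31200 bits.
Transmission delays (L/R per hop): 0.0693333, 1.97468, 0.146479, 0.001248, 0.000317396 ms; sum = 2.19206 ms.
Propagation delays (d/s per hop): 0.00297, 120, 0.00431034, 24.5192, 35.2332 ms; sum = 179.76 ms.
End-to-end = 182 ms.

182 ms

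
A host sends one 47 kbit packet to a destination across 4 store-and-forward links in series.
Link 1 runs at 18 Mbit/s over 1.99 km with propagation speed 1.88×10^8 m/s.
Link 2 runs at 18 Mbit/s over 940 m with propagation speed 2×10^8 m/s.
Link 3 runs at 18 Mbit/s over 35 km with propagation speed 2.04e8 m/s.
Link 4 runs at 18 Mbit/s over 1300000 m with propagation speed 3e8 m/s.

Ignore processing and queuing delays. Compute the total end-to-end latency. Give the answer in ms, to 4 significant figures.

14.96 ms

L = 47000 bits.
Transmission delay per hop = L/R = 47000/18000000 = 2.61111 ms; 4 hops → 10.4444 ms.
Propagation delays (d/s per hop): 0.0105851, 0.0047, 0.171569, 4.33333 ms; sum = 4.52019 ms.
End-to-end = 14.96 ms.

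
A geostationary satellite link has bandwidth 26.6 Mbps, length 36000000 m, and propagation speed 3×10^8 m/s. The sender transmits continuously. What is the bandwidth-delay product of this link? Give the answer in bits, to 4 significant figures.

Propagation delay = 36000000 / 300000000 = 0.12 s.
BDP = R × t_prop = 26600000 × 0.12 = 3192000 bits.

3192000 bits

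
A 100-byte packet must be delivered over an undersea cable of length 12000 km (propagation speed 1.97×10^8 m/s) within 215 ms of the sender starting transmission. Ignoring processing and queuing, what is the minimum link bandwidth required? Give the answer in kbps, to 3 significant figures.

5.19 kbps

L = 800 bits.
Propagation delay = 12000000 / 197000000 = 60.9137 ms.
Transmission budget = 215 − 60.9137 = 154.086 ms.
R ≥ L / t_tx = 800 bits / 0.154086 s = 5.19 kbps.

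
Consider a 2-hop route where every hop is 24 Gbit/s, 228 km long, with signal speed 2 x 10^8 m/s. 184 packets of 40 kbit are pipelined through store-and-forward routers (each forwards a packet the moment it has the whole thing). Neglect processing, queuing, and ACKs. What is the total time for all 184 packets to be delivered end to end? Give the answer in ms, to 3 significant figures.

Per-hop transmission t_tx = L/R = 40000/24000000000 = 0.00166667 ms.
Per-hop propagation t_prop = 228000/200000000 = 1.14 ms.
Pipeline fill: first packet needs 2·t_tx to clear all hops; remaining 183 packets each add one t_tx.
Total = (2+184-1)·t_tx + 2·t_prop = 185·0.00166667 + 2·1.14 = 2.59 ms.

2.59 ms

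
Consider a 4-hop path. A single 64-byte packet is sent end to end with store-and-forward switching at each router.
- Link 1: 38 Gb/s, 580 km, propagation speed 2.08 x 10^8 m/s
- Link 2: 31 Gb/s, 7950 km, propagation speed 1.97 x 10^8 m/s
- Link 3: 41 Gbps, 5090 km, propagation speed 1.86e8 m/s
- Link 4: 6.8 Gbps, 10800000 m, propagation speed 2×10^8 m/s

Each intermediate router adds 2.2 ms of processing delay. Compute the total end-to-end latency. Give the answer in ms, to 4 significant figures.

131.1 ms

L = 64 × 8 = 512 bits.
Transmission delays (L/R per hop): 1.34737e-05, 1.65161e-05, 1.24878e-05, 7.52941e-05 ms; sum = 0.000117772 ms.
Propagation delays (d/s per hop): 2.78846, 40.3553, 27.3656, 54 ms; sum = 124.509 ms.
Processing at 3 router(s): 3 × 2.2 ms = 6.6 ms.
End-to-end = 131.1 ms.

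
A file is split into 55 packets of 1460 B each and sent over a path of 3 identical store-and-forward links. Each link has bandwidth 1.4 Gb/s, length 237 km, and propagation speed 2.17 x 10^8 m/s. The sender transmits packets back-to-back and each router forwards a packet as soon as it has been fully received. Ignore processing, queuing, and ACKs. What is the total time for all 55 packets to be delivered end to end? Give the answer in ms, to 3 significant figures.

3.75 ms

Per-hop transmission t_tx = L/R = 11680/1400000000 = 0.00834286 ms.
Per-hop propagation t_prop = 237000/217000000 = 1.09217 ms.
Pipeline fill: first packet needs 3·t_tx to clear all hops; remaining 54 packets each add one t_tx.
Total = (3+55-1)·t_tx + 3·t_prop = 57·0.00834286 + 3·1.09217 = 3.75 ms.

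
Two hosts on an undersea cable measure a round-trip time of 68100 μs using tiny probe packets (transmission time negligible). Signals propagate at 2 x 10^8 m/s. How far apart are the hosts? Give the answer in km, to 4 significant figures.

6810 km

One-way propagation = RTT/2 = 34050 μs.
d = s × t = 200000000 × 0.03405 = 6810 km.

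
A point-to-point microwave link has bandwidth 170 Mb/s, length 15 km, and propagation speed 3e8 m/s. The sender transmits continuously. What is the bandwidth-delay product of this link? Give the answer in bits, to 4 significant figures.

8500 bits

Propagation delay = 15000 / 300000000 = 5e-05 s.
BDP = R × t_prop = 170000000 × 5e-05 = 8500 bits.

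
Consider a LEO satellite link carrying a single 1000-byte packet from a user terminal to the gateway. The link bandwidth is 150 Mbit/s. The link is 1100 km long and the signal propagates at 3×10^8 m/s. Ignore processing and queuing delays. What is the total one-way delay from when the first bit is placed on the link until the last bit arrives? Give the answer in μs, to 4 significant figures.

3720 μs

L = 1000 × 8 = 8000 bits.
Transmission delay = L/R = 8000 / 150000000 = 53.3333 μs.
Propagation delay = d/s = 1100000 m / 300000000 m/s = 3666.67 μs.
Total = 3720 μs.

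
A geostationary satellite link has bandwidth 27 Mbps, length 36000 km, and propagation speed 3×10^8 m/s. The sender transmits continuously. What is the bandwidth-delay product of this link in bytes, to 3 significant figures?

Propagation delay = 36000000 / 300000000 = 0.12 s.
BDP = R × t_prop = 27000000 × 0.12 = 3240000 bits.
In bytes: 3240000/8 = 405000 bytes.

405000 bytes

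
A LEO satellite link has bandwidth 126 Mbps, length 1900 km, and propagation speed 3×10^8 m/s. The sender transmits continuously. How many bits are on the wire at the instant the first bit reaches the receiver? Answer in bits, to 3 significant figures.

Propagation delay = 1900000 / 300000000 = 0.00633333 s.
BDP = R × t_prop = 126000000 × 0.00633333 = 798000 bits.

798000 bits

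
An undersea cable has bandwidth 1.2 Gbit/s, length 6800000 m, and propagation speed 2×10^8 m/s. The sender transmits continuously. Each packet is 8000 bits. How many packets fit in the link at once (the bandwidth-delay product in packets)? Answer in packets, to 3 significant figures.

Propagation delay = 6800000 / 200000000 = 0.034 s.
BDP = R × t_prop = 1200000000 × 0.034 = 40800000 bits.
In packets of 8000 bits: 5100 packets.

5100 packets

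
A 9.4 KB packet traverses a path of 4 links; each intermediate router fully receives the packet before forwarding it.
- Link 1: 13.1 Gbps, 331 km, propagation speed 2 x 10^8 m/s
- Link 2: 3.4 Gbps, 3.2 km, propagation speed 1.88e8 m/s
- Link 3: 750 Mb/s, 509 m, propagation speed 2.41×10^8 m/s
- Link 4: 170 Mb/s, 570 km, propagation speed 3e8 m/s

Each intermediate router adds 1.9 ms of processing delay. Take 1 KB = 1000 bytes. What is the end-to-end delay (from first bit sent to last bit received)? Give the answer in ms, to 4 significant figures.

9.845 ms

L = 75200 bits.
Transmission delays (L/R per hop): 0.00574046, 0.0221176, 0.100267, 0.442353 ms; sum = 0.570478 ms.
Propagation delays (d/s per hop): 1.655, 0.0170213, 0.00211203, 1.9 ms; sum = 3.57413 ms.
Processing at 3 router(s): 3 × 1.9 ms = 5.7 ms.
End-to-end = 9.845 ms.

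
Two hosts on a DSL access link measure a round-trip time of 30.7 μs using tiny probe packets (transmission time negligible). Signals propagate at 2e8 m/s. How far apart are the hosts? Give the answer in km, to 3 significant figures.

3.07 km

One-way propagation = RTT/2 = 15.35 μs.
d = s × t = 200000000 × 1.535e-05 = 3.07 km.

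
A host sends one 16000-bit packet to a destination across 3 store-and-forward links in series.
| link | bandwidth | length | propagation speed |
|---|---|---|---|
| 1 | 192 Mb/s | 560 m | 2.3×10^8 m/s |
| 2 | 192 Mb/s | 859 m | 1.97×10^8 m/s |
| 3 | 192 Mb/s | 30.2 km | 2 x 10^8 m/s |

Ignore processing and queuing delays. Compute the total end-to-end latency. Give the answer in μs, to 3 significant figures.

408 μs

Transmission delay per hop = L/R = 16000/192000000 = 83.3333 μs; 3 hops → 250 μs.
Propagation delays (d/s per hop): 2.43478, 4.36041, 151 μs; sum = 157.795 μs.
End-to-end = 408 μs.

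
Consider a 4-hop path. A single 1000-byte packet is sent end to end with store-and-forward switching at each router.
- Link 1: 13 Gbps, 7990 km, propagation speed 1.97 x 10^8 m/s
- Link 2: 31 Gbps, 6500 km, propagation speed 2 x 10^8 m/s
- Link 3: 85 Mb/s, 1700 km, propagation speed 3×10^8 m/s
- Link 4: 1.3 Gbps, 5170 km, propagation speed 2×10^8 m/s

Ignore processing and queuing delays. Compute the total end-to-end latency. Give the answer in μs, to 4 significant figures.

L = 1000 × 8 = 8000 bits.
Transmission delays (L/R per hop): 0.615385, 0.258065, 94.1176, 6.15385 μs; sum = 101.145 μs.
Propagation delays (d/s per hop): 40558.4, 32500, 5666.67, 25850 μs; sum = 104575 μs.
End-to-end = 104700 μs.

104700 μs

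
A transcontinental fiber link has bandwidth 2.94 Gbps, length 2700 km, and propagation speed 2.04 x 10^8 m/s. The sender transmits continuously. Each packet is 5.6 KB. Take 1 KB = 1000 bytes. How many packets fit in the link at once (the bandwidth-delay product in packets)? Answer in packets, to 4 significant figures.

868.6 packets

Propagation delay = 2700000 / 204000000 = 0.0132353 s.
BDP = R × t_prop = 2940000000 × 0.0132353 = 38911800 bits.
In packets of 44800 bits: 868.6 packets.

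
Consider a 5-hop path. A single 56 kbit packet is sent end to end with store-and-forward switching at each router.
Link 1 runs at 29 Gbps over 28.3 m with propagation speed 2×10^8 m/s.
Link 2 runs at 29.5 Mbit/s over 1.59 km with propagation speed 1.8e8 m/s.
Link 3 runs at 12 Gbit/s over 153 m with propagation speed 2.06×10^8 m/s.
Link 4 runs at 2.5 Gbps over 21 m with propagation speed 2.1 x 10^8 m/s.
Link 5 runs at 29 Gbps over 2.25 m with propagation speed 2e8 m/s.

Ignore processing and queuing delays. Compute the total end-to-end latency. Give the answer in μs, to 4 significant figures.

1939 μs

L = 56000 bits.
Transmission delays (L/R per hop): 1.93103, 1898.31, 4.66667, 22.4, 1.93103 μs; sum = 1929.23 μs.
Propagation delays (d/s per hop): 0.1415, 8.83333, 0.742718, 0.1, 0.01125 μs; sum = 9.8288 μs.
End-to-end = 1939 μs.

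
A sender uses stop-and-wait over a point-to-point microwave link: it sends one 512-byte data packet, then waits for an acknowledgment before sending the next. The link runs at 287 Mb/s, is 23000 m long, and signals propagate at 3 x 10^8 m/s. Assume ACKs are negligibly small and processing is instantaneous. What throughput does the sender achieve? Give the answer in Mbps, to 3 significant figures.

24.4 Mbps

t_tx = L/R = 4096/287000000 = 1.42718e-05 s.
t_prop = 23000/300000000 = 7.66667e-05 s; RTT = 0.000153333 s.
Cycle = t_tx + RTT = 0.000167605 s.
Throughput = L / cycle = 4096 / 0.000167605 = 24.4 Mbps.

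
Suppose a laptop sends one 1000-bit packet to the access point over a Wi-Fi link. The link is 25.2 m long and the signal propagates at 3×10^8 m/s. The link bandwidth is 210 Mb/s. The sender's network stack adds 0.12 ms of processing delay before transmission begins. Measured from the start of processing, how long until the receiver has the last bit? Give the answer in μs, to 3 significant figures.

125 μs

Transmission delay = L/R = 1000 / 210000000 = 4.7619 μs.
Propagation delay = d/s = 25.2 m / 300000000 m/s = 0.084 μs.
Plus processing delay 0.12 ms = 120 μs.
Total = 125 μs.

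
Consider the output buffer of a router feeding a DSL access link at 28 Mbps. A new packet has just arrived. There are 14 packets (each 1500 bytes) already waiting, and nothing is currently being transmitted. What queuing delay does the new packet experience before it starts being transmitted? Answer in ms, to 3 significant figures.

6.00 ms

Each queued packet: L/R = 12000/28000000 = 0.428571 ms.
14 queued → 6 ms.
Queuing delay = 6.00 ms.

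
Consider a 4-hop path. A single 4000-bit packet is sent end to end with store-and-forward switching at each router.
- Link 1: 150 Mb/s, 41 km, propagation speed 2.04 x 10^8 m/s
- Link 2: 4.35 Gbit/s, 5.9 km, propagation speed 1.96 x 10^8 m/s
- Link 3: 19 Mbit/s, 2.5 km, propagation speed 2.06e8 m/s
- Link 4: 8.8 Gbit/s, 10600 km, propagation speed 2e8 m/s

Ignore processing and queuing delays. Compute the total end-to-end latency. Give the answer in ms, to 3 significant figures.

53.5 ms

Transmission delays (L/R per hop): 0.0266667, 0.00091954, 0.210526, 0.000454545 ms; sum = 0.238567 ms.
Propagation delays (d/s per hop): 0.20098, 0.030102, 0.0121359, 53 ms; sum = 53.2432 ms.
End-to-end = 53.5 ms.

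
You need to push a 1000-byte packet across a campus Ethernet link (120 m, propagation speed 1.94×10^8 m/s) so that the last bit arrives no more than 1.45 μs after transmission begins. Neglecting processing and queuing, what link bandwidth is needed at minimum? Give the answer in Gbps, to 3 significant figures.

L = 8000 bits.
Propagation delay = 120 / 194000000 = 0.618557 μs.
Transmission budget = 1.45 − 0.618557 = 0.831443 μs.
R ≥ L / t_tx = 8000 bits / 8.31443e-07 s = 9.62 Gbps.

9.62 Gbps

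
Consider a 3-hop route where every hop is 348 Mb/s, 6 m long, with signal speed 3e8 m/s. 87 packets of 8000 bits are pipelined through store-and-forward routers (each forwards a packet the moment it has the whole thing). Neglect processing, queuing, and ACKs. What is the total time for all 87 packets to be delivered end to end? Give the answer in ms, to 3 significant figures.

Per-hop transmission t_tx = L/R = 8000/348000000 = 0.0229885 ms.
Per-hop propagation t_prop = 6/300000000 = 2e-05 ms.
Pipeline fill: first packet needs 3·t_tx to clear all hops; remaining 86 packets each add one t_tx.
Total = (3+87-1)·t_tx + 3·t_prop = 89·0.0229885 + 3·2e-05 = 2.05 ms.

2.05 ms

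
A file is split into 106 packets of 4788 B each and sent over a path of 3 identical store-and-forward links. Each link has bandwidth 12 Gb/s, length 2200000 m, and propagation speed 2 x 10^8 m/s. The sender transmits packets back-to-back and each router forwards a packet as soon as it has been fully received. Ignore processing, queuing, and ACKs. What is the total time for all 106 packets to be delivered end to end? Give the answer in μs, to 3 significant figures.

33300 μs

Per-hop transmission t_tx = L/R = 38304/12000000000 = 3.192 μs.
Per-hop propagation t_prop = 2200000/200000000 = 11000 μs.
Pipeline fill: first packet needs 3·t_tx to clear all hops; remaining 105 packets each add one t_tx.
Total = (3+106-1)·t_tx + 3·t_prop = 108·3.192 + 3·11000 = 33300 μs.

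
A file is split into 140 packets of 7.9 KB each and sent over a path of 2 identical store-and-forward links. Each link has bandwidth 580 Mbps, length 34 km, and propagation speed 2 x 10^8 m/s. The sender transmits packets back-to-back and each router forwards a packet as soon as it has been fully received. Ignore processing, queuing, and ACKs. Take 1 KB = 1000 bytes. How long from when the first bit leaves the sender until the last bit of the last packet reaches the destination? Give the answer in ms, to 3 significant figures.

15.7 ms

Per-hop transmission t_tx = L/R = 63200/580000000 = 0.108966 ms.
Per-hop propagation t_prop = 34000/200000000 = 0.17 ms.
Pipeline fill: first packet needs 2·t_tx to clear all hops; remaining 139 packets each add one t_tx.
Total = (2+140-1)·t_tx + 2·t_prop = 141·0.108966 + 2·0.17 = 15.7 ms.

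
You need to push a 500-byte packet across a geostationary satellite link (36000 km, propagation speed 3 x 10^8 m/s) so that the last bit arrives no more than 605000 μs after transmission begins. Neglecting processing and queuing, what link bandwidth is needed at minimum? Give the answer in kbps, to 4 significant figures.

8.247 kbps

L = 4000 bits.
Propagation delay = 36000000 / 300000000 = 120000 μs.
Transmission budget = 605000 − 120000 = 485000 μs.
R ≥ L / t_tx = 4000 bits / 0.485 s = 8.247 kbps.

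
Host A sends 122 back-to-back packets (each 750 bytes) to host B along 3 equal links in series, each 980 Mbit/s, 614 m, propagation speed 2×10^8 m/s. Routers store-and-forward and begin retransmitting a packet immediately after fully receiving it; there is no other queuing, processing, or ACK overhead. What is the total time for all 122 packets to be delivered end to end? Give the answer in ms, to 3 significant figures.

0.768 ms

Per-hop transmission t_tx = L/R = 6000/980000000 = 0.00612245 ms.
Per-hop propagation t_prop = 614/200000000 = 0.00307 ms.
Pipeline fill: first packet needs 3·t_tx to clear all hops; remaining 121 packets each add one t_tx.
Total = (3+122-1)·t_tx + 3·t_prop = 124·0.00612245 + 3·0.00307 = 0.768 ms.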